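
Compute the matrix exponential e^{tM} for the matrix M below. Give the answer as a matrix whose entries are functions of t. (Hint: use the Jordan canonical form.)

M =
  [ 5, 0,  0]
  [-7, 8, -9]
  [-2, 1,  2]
e^{tM} =
  [exp(5*t), 0, 0]
  [-3*t^2*exp(5*t)/2 - 7*t*exp(5*t), 3*t*exp(5*t) + exp(5*t), -9*t*exp(5*t)]
  [-t^2*exp(5*t)/2 - 2*t*exp(5*t), t*exp(5*t), -3*t*exp(5*t) + exp(5*t)]

Strategy: write M = P · J · P⁻¹ where J is a Jordan canonical form, so e^{tM} = P · e^{tJ} · P⁻¹, and e^{tJ} can be computed block-by-block.

M has Jordan form
J =
  [5, 1, 0]
  [0, 5, 1]
  [0, 0, 5]
(up to reordering of blocks).

Per-block formulas:
  For a 3×3 Jordan block J_3(5): exp(t · J_3(5)) = e^(5t)·(I + t·N + (t^2/2)·N^2), where N is the 3×3 nilpotent shift.

After assembling e^{tJ} and conjugating by P, we get:

e^{tM} =
  [exp(5*t), 0, 0]
  [-3*t^2*exp(5*t)/2 - 7*t*exp(5*t), 3*t*exp(5*t) + exp(5*t), -9*t*exp(5*t)]
  [-t^2*exp(5*t)/2 - 2*t*exp(5*t), t*exp(5*t), -3*t*exp(5*t) + exp(5*t)]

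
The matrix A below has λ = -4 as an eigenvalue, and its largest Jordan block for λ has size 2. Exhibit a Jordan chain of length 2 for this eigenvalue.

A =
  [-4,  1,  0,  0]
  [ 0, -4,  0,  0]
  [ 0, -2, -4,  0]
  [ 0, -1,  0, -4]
A Jordan chain for λ = -4 of length 2:
v_1 = (1, 0, -2, -1)ᵀ
v_2 = (0, 1, 0, 0)ᵀ

Let N = A − (-4)·I. We want v_2 with N^2 v_2 = 0 but N^1 v_2 ≠ 0; then v_{j-1} := N · v_j for j = 2, …, 2.

Pick v_2 = (0, 1, 0, 0)ᵀ.
Then v_1 = N · v_2 = (1, 0, -2, -1)ᵀ.

Sanity check: (A − (-4)·I) v_1 = (0, 0, 0, 0)ᵀ = 0. ✓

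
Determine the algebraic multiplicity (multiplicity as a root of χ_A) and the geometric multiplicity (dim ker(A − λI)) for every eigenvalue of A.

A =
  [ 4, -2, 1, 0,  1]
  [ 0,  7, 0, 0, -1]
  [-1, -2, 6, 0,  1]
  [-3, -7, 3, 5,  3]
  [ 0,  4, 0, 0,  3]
λ = 5: alg = 5, geom = 2

Step 1 — factor the characteristic polynomial to read off the algebraic multiplicities:
  χ_A(x) = (x - 5)^5

Step 2 — compute geometric multiplicities via the rank-nullity identity g(λ) = n − rank(A − λI):
  rank(A − (5)·I) = 3, so dim ker(A − (5)·I) = n − 3 = 2

Summary:
  λ = 5: algebraic multiplicity = 5, geometric multiplicity = 2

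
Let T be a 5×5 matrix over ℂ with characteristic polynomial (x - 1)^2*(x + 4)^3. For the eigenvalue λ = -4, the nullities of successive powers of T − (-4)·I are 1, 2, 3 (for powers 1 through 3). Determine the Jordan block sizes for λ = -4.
Block sizes for λ = -4: [3]

From the dimensions of kernels of powers, the number of Jordan blocks of size at least j is d_j − d_{j−1} where d_j = dim ker(N^j) (with d_0 = 0). Computing the differences gives [1, 1, 1].
The number of blocks of size exactly k is (#blocks of size ≥ k) − (#blocks of size ≥ k + 1), so the partition is: 1 block(s) of size 3.
In nonincreasing order the block sizes are [3].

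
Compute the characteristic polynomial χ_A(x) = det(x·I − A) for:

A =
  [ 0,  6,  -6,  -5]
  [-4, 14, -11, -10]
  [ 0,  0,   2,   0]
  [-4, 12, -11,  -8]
x^4 - 8*x^3 + 24*x^2 - 32*x + 16

Expanding det(x·I − A) (e.g. by cofactor expansion or by noting that A is similar to its Jordan form J, which has the same characteristic polynomial as A) gives
  χ_A(x) = x^4 - 8*x^3 + 24*x^2 - 32*x + 16
which factors as (x - 2)^4. The eigenvalues (with algebraic multiplicities) are λ = 2 with multiplicity 4.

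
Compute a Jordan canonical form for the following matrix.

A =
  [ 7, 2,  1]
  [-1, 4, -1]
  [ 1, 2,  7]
J_2(6) ⊕ J_1(6)

The characteristic polynomial is
  det(x·I − A) = x^3 - 18*x^2 + 108*x - 216 = (x - 6)^3

Eigenvalues and multiplicities (the geometric multiplicity of λ is n − rank(A − λI), which equals the number of Jordan blocks for λ):
  λ = 6: algebraic multiplicity = 3, geometric multiplicity = 2

Determining the block sizes for each eigenvalue:
  λ = 6: 2 blocks summing to 3 forces exactly one block of size 2 and the rest size 1 → block sizes [2, 1]

Assembling the blocks gives a Jordan form
J =
  [6, 1, 0]
  [0, 6, 0]
  [0, 0, 6]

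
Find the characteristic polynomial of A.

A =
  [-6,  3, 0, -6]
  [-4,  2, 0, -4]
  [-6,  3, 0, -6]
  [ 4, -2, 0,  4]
x^4

Expanding det(x·I − A) (e.g. by cofactor expansion or by noting that A is similar to its Jordan form J, which has the same characteristic polynomial as A) gives
  χ_A(x) = x^4
which factors as x^4. The eigenvalues (with algebraic multiplicities) are λ = 0 with multiplicity 4.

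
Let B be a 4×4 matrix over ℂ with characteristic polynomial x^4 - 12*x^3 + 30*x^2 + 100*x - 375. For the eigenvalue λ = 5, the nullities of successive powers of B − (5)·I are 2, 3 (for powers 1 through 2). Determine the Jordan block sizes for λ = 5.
Block sizes for λ = 5: [2, 1]

From the dimensions of kernels of powers, the number of Jordan blocks of size at least j is d_j − d_{j−1} where d_j = dim ker(N^j) (with d_0 = 0). Computing the differences gives [2, 1].
The number of blocks of size exactly k is (#blocks of size ≥ k) − (#blocks of size ≥ k + 1), so the partition is: 1 block(s) of size 1, 1 block(s) of size 2.
In nonincreasing order the block sizes are [2, 1].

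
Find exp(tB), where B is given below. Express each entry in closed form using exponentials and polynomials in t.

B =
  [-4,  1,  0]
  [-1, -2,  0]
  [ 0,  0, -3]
e^{tB} =
  [-t*exp(-3*t) + exp(-3*t), t*exp(-3*t), 0]
  [-t*exp(-3*t), t*exp(-3*t) + exp(-3*t), 0]
  [0, 0, exp(-3*t)]

Strategy: write B = P · J · P⁻¹ where J is a Jordan canonical form, so e^{tB} = P · e^{tJ} · P⁻¹, and e^{tJ} can be computed block-by-block.

B has Jordan form
J =
  [-3,  1,  0]
  [ 0, -3,  0]
  [ 0,  0, -3]
(up to reordering of blocks).

Per-block formulas:
  For a 1×1 block at λ = -3: exp(t · [-3]) = [e^(-3t)].
  For a 2×2 Jordan block J_2(-3): exp(t · J_2(-3)) = e^(-3t)·(I + t·N), where N is the 2×2 nilpotent shift.

After assembling e^{tJ} and conjugating by P, we get:

e^{tB} =
  [-t*exp(-3*t) + exp(-3*t), t*exp(-3*t), 0]
  [-t*exp(-3*t), t*exp(-3*t) + exp(-3*t), 0]
  [0, 0, exp(-3*t)]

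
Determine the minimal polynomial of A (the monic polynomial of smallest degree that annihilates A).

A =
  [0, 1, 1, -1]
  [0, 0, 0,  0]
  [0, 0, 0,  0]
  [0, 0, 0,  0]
x^2

The characteristic polynomial is χ_A(x) = x^4, so the eigenvalues are known. The minimal polynomial is
  m_A(x) = Π_λ (x − λ)^{k_λ}
where k_λ is the size of the *largest* Jordan block for λ (equivalently, the smallest k with (A − λI)^k v = 0 for every generalised eigenvector v of λ).

  λ = 0: largest Jordan block has size 2, contributing (x − 0)^2

So m_A(x) = x^2 = x^2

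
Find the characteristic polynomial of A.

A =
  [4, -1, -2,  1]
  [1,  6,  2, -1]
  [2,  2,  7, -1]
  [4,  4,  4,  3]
x^4 - 20*x^3 + 150*x^2 - 500*x + 625

Expanding det(x·I − A) (e.g. by cofactor expansion or by noting that A is similar to its Jordan form J, which has the same characteristic polynomial as A) gives
  χ_A(x) = x^4 - 20*x^3 + 150*x^2 - 500*x + 625
which factors as (x - 5)^4. The eigenvalues (with algebraic multiplicities) are λ = 5 with multiplicity 4.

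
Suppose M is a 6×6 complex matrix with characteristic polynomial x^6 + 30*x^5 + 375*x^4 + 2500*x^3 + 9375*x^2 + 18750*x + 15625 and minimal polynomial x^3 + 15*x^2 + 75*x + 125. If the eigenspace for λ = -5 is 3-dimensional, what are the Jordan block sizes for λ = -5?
Block sizes for λ = -5: [3, 2, 1]

Step 1 — from the characteristic polynomial, algebraic multiplicity of λ = -5 is 6. From dim ker(M − (-5)·I) = 3, there are exactly 3 Jordan blocks for λ = -5.
Step 2 — from the minimal polynomial, the factor (x + 5)^3 tells us the largest block for λ = -5 has size 3.
Step 3 — with total size 6, 3 blocks, and largest block 3, the block sizes (in nonincreasing order) are [3, 2, 1].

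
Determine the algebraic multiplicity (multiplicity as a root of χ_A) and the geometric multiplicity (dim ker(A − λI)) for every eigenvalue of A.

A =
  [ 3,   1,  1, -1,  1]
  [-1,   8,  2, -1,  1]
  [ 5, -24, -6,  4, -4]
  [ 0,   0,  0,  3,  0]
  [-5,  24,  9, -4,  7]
λ = 3: alg = 5, geom = 3

Step 1 — factor the characteristic polynomial to read off the algebraic multiplicities:
  χ_A(x) = (x - 3)^5

Step 2 — compute geometric multiplicities via the rank-nullity identity g(λ) = n − rank(A − λI):
  rank(A − (3)·I) = 2, so dim ker(A − (3)·I) = n − 2 = 3

Summary:
  λ = 3: algebraic multiplicity = 5, geometric multiplicity = 3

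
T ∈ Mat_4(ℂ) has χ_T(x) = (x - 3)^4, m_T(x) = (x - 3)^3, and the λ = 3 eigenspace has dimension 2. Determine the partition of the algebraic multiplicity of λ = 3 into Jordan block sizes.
Block sizes for λ = 3: [3, 1]

Step 1 — from the characteristic polynomial, algebraic multiplicity of λ = 3 is 4. From dim ker(T − (3)·I) = 2, there are exactly 2 Jordan blocks for λ = 3.
Step 2 — from the minimal polynomial, the factor (x − 3)^3 tells us the largest block for λ = 3 has size 3.
Step 3 — with total size 4, 2 blocks, and largest block 3, the block sizes (in nonincreasing order) are [3, 1].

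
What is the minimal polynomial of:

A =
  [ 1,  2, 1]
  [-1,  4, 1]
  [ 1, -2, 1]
x^2 - 4*x + 4

The characteristic polynomial is χ_A(x) = (x - 2)^3, so the eigenvalues are known. The minimal polynomial is
  m_A(x) = Π_λ (x − λ)^{k_λ}
where k_λ is the size of the *largest* Jordan block for λ (equivalently, the smallest k with (A − λI)^k v = 0 for every generalised eigenvector v of λ).

  λ = 2: largest Jordan block has size 2, contributing (x − 2)^2

So m_A(x) = (x - 2)^2 = x^2 - 4*x + 4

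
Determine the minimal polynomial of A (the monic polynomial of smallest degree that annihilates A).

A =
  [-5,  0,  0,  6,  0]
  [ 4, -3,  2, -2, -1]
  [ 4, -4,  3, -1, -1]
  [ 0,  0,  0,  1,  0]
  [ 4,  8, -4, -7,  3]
x^4 + 2*x^3 - 12*x^2 + 14*x - 5

The characteristic polynomial is χ_A(x) = (x - 1)^4*(x + 5), so the eigenvalues are known. The minimal polynomial is
  m_A(x) = Π_λ (x − λ)^{k_λ}
where k_λ is the size of the *largest* Jordan block for λ (equivalently, the smallest k with (A − λI)^k v = 0 for every generalised eigenvector v of λ).

  λ = -5: largest Jordan block has size 1, contributing (x + 5)
  λ = 1: largest Jordan block has size 3, contributing (x − 1)^3

So m_A(x) = (x - 1)^3*(x + 5) = x^4 + 2*x^3 - 12*x^2 + 14*x - 5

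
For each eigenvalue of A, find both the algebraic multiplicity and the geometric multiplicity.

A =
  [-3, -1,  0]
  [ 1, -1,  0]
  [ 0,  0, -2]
λ = -2: alg = 3, geom = 2

Step 1 — factor the characteristic polynomial to read off the algebraic multiplicities:
  χ_A(x) = (x + 2)^3

Step 2 — compute geometric multiplicities via the rank-nullity identity g(λ) = n − rank(A − λI):
  rank(A − (-2)·I) = 1, so dim ker(A − (-2)·I) = n − 1 = 2

Summary:
  λ = -2: algebraic multiplicity = 3, geometric multiplicity = 2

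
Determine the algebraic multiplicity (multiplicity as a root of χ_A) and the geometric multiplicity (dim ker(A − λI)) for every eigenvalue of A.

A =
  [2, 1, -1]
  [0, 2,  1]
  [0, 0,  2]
λ = 2: alg = 3, geom = 1

Step 1 — factor the characteristic polynomial to read off the algebraic multiplicities:
  χ_A(x) = (x - 2)^3

Step 2 — compute geometric multiplicities via the rank-nullity identity g(λ) = n − rank(A − λI):
  rank(A − (2)·I) = 2, so dim ker(A − (2)·I) = n − 2 = 1

Summary:
  λ = 2: algebraic multiplicity = 3, geometric multiplicity = 1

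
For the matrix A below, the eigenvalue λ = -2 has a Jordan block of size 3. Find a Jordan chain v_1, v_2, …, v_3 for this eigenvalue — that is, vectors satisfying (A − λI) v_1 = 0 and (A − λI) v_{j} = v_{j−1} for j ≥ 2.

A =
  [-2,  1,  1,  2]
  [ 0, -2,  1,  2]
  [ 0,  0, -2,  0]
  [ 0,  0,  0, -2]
A Jordan chain for λ = -2 of length 3:
v_1 = (1, 0, 0, 0)ᵀ
v_2 = (1, 1, 0, 0)ᵀ
v_3 = (0, 0, 1, 0)ᵀ

Let N = A − (-2)·I. We want v_3 with N^3 v_3 = 0 but N^2 v_3 ≠ 0; then v_{j-1} := N · v_j for j = 3, …, 2.

Pick v_3 = (0, 0, 1, 0)ᵀ.
Then v_2 = N · v_3 = (1, 1, 0, 0)ᵀ.
Then v_1 = N · v_2 = (1, 0, 0, 0)ᵀ.

Sanity check: (A − (-2)·I) v_1 = (0, 0, 0, 0)ᵀ = 0. ✓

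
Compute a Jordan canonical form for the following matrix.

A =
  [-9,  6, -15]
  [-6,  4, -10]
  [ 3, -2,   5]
J_2(0) ⊕ J_1(0)

The characteristic polynomial is
  det(x·I − A) = x^3

Eigenvalues and multiplicities (the geometric multiplicity of λ is n − rank(A − λI), which equals the number of Jordan blocks for λ):
  λ = 0: algebraic multiplicity = 3, geometric multiplicity = 2

Determining the block sizes for each eigenvalue:
  λ = 0: 2 blocks summing to 3 forces exactly one block of size 2 and the rest size 1 → block sizes [2, 1]

Assembling the blocks gives a Jordan form
J =
  [0, 1, 0]
  [0, 0, 0]
  [0, 0, 0]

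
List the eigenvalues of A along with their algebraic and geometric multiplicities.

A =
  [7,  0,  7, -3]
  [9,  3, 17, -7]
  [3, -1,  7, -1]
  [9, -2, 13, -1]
λ = 4: alg = 4, geom = 2

Step 1 — factor the characteristic polynomial to read off the algebraic multiplicities:
  χ_A(x) = (x - 4)^4

Step 2 — compute geometric multiplicities via the rank-nullity identity g(λ) = n − rank(A − λI):
  rank(A − (4)·I) = 2, so dim ker(A − (4)·I) = n − 2 = 2

Summary:
  λ = 4: algebraic multiplicity = 4, geometric multiplicity = 2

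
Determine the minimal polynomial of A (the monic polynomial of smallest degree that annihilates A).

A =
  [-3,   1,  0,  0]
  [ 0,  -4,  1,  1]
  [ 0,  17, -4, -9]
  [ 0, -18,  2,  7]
x^4 + 4*x^3 - 18*x^2 - 108*x - 135

The characteristic polynomial is χ_A(x) = (x - 5)*(x + 3)^3, so the eigenvalues are known. The minimal polynomial is
  m_A(x) = Π_λ (x − λ)^{k_λ}
where k_λ is the size of the *largest* Jordan block for λ (equivalently, the smallest k with (A − λI)^k v = 0 for every generalised eigenvector v of λ).

  λ = -3: largest Jordan block has size 3, contributing (x + 3)^3
  λ = 5: largest Jordan block has size 1, contributing (x − 5)

So m_A(x) = (x - 5)*(x + 3)^3 = x^4 + 4*x^3 - 18*x^2 - 108*x - 135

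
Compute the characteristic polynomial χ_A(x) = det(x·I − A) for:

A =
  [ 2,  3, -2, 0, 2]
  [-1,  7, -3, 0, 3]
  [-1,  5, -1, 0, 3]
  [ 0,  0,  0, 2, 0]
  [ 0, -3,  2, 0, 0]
x^5 - 10*x^4 + 40*x^3 - 80*x^2 + 80*x - 32

Expanding det(x·I − A) (e.g. by cofactor expansion or by noting that A is similar to its Jordan form J, which has the same characteristic polynomial as A) gives
  χ_A(x) = x^5 - 10*x^4 + 40*x^3 - 80*x^2 + 80*x - 32
which factors as (x - 2)^5. The eigenvalues (with algebraic multiplicities) are λ = 2 with multiplicity 5.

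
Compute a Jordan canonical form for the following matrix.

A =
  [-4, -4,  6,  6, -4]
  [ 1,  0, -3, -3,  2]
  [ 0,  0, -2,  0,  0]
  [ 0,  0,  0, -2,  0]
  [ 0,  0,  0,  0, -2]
J_2(-2) ⊕ J_1(-2) ⊕ J_1(-2) ⊕ J_1(-2)

The characteristic polynomial is
  det(x·I − A) = x^5 + 10*x^4 + 40*x^3 + 80*x^2 + 80*x + 32 = (x + 2)^5

Eigenvalues and multiplicities (the geometric multiplicity of λ is n − rank(A − λI), which equals the number of Jordan blocks for λ):
  λ = -2: algebraic multiplicity = 5, geometric multiplicity = 4

Determining the block sizes for each eigenvalue:
  λ = -2: 4 blocks summing to 5 forces exactly one block of size 2 and the rest size 1 → block sizes [2, 1, 1, 1]

Assembling the blocks gives a Jordan form
J =
  [-2,  1,  0,  0,  0]
  [ 0, -2,  0,  0,  0]
  [ 0,  0, -2,  0,  0]
  [ 0,  0,  0, -2,  0]
  [ 0,  0,  0,  0, -2]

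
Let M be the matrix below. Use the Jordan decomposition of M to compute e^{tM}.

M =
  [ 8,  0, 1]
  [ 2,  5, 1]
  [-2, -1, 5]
e^{tM} =
  [t^2*exp(6*t) + 2*t*exp(6*t) + exp(6*t), -t^2*exp(6*t)/2, t^2*exp(6*t)/2 + t*exp(6*t)]
  [2*t*exp(6*t), -t*exp(6*t) + exp(6*t), t*exp(6*t)]
  [-2*t^2*exp(6*t) - 2*t*exp(6*t), t^2*exp(6*t) - t*exp(6*t), -t^2*exp(6*t) - t*exp(6*t) + exp(6*t)]

Strategy: write M = P · J · P⁻¹ where J is a Jordan canonical form, so e^{tM} = P · e^{tJ} · P⁻¹, and e^{tJ} can be computed block-by-block.

M has Jordan form
J =
  [6, 1, 0]
  [0, 6, 1]
  [0, 0, 6]
(up to reordering of blocks).

Per-block formulas:
  For a 3×3 Jordan block J_3(6): exp(t · J_3(6)) = e^(6t)·(I + t·N + (t^2/2)·N^2), where N is the 3×3 nilpotent shift.

After assembling e^{tJ} and conjugating by P, we get:

e^{tM} =
  [t^2*exp(6*t) + 2*t*exp(6*t) + exp(6*t), -t^2*exp(6*t)/2, t^2*exp(6*t)/2 + t*exp(6*t)]
  [2*t*exp(6*t), -t*exp(6*t) + exp(6*t), t*exp(6*t)]
  [-2*t^2*exp(6*t) - 2*t*exp(6*t), t^2*exp(6*t) - t*exp(6*t), -t^2*exp(6*t) - t*exp(6*t) + exp(6*t)]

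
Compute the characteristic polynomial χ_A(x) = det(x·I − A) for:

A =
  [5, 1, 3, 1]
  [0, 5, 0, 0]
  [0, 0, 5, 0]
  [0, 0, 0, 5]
x^4 - 20*x^3 + 150*x^2 - 500*x + 625

Expanding det(x·I − A) (e.g. by cofactor expansion or by noting that A is similar to its Jordan form J, which has the same characteristic polynomial as A) gives
  χ_A(x) = x^4 - 20*x^3 + 150*x^2 - 500*x + 625
which factors as (x - 5)^4. The eigenvalues (with algebraic multiplicities) are λ = 5 with multiplicity 4.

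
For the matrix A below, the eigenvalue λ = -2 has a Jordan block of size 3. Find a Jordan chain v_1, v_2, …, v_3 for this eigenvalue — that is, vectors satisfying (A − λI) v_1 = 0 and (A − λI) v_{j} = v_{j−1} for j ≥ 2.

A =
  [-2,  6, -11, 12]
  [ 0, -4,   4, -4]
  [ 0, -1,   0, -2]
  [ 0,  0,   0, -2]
A Jordan chain for λ = -2 of length 3:
v_1 = (-1, 0, 0, 0)ᵀ
v_2 = (6, -2, -1, 0)ᵀ
v_3 = (0, 1, 0, 0)ᵀ

Let N = A − (-2)·I. We want v_3 with N^3 v_3 = 0 but N^2 v_3 ≠ 0; then v_{j-1} := N · v_j for j = 3, …, 2.

Pick v_3 = (0, 1, 0, 0)ᵀ.
Then v_2 = N · v_3 = (6, -2, -1, 0)ᵀ.
Then v_1 = N · v_2 = (-1, 0, 0, 0)ᵀ.

Sanity check: (A − (-2)·I) v_1 = (0, 0, 0, 0)ᵀ = 0. ✓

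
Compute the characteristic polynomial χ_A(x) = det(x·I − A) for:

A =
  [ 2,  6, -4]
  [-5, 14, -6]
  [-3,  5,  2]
x^3 - 18*x^2 + 108*x - 216

Expanding det(x·I − A) (e.g. by cofactor expansion or by noting that A is similar to its Jordan form J, which has the same characteristic polynomial as A) gives
  χ_A(x) = x^3 - 18*x^2 + 108*x - 216
which factors as (x - 6)^3. The eigenvalues (with algebraic multiplicities) are λ = 6 with multiplicity 3.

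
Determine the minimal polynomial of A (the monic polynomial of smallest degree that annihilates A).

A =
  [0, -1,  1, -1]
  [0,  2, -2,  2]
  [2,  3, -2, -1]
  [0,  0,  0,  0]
x^3

The characteristic polynomial is χ_A(x) = x^4, so the eigenvalues are known. The minimal polynomial is
  m_A(x) = Π_λ (x − λ)^{k_λ}
where k_λ is the size of the *largest* Jordan block for λ (equivalently, the smallest k with (A − λI)^k v = 0 for every generalised eigenvector v of λ).

  λ = 0: largest Jordan block has size 3, contributing (x − 0)^3

So m_A(x) = x^3 = x^3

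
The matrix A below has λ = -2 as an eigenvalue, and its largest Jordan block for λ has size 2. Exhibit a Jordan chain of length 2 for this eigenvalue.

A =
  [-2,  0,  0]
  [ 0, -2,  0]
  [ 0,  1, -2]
A Jordan chain for λ = -2 of length 2:
v_1 = (0, 0, 1)ᵀ
v_2 = (0, 1, 0)ᵀ

Let N = A − (-2)·I. We want v_2 with N^2 v_2 = 0 but N^1 v_2 ≠ 0; then v_{j-1} := N · v_j for j = 2, …, 2.

Pick v_2 = (0, 1, 0)ᵀ.
Then v_1 = N · v_2 = (0, 0, 1)ᵀ.

Sanity check: (A − (-2)·I) v_1 = (0, 0, 0)ᵀ = 0. ✓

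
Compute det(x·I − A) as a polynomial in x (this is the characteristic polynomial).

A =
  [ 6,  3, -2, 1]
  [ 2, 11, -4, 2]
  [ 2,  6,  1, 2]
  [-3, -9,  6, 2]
x^4 - 20*x^3 + 150*x^2 - 500*x + 625

Expanding det(x·I − A) (e.g. by cofactor expansion or by noting that A is similar to its Jordan form J, which has the same characteristic polynomial as A) gives
  χ_A(x) = x^4 - 20*x^3 + 150*x^2 - 500*x + 625
which factors as (x - 5)^4. The eigenvalues (with algebraic multiplicities) are λ = 5 with multiplicity 4.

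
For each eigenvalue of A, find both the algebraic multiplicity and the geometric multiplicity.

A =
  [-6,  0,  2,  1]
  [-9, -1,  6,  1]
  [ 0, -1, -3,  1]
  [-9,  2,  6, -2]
λ = -3: alg = 4, geom = 2

Step 1 — factor the characteristic polynomial to read off the algebraic multiplicities:
  χ_A(x) = (x + 3)^4

Step 2 — compute geometric multiplicities via the rank-nullity identity g(λ) = n − rank(A − λI):
  rank(A − (-3)·I) = 2, so dim ker(A − (-3)·I) = n − 2 = 2

Summary:
  λ = -3: algebraic multiplicity = 4, geometric multiplicity = 2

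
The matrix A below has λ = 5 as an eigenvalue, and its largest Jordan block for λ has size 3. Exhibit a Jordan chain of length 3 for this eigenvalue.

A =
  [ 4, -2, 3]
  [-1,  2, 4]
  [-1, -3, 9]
A Jordan chain for λ = 5 of length 3:
v_1 = (-1, -1, -1)ᵀ
v_2 = (-2, -3, -3)ᵀ
v_3 = (0, 1, 0)ᵀ

Let N = A − (5)·I. We want v_3 with N^3 v_3 = 0 but N^2 v_3 ≠ 0; then v_{j-1} := N · v_j for j = 3, …, 2.

Pick v_3 = (0, 1, 0)ᵀ.
Then v_2 = N · v_3 = (-2, -3, -3)ᵀ.
Then v_1 = N · v_2 = (-1, -1, -1)ᵀ.

Sanity check: (A − (5)·I) v_1 = (0, 0, 0)ᵀ = 0. ✓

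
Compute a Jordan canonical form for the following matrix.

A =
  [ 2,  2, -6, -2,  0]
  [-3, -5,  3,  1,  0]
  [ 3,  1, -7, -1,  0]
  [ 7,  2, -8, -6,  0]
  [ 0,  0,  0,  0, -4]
J_3(-4) ⊕ J_1(-4) ⊕ J_1(-4)

The characteristic polynomial is
  det(x·I − A) = x^5 + 20*x^4 + 160*x^3 + 640*x^2 + 1280*x + 1024 = (x + 4)^5

Eigenvalues and multiplicities (the geometric multiplicity of λ is n − rank(A − λI), which equals the number of Jordan blocks for λ):
  λ = -4: algebraic multiplicity = 5, geometric multiplicity = 3

Determining the block sizes for each eigenvalue:
  λ = -4: with am = 5 and gm = 3, the partition is not yet determined (e.g. several partitions of 5 into 3 parts exist). Let N = A − (-4)·I. Computing rank(N^1) = 2, rank(N^2) = 1, rank(N^3) = 0; the number of blocks of size ≥ j is rank(N^{j−1}) − rank(N^j), giving [3, 1, 1]. So we have 1 block(s) of size 3, 2 block(s) of size 1 → block sizes [3, 1, 1]

Assembling the blocks gives a Jordan form
J =
  [-4,  1,  0,  0,  0]
  [ 0, -4,  1,  0,  0]
  [ 0,  0, -4,  0,  0]
  [ 0,  0,  0, -4,  0]
  [ 0,  0,  0,  0, -4]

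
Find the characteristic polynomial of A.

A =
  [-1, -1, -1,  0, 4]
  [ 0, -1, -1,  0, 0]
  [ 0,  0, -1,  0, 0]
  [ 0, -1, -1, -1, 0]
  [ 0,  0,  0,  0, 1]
x^5 + 3*x^4 + 2*x^3 - 2*x^2 - 3*x - 1

Expanding det(x·I − A) (e.g. by cofactor expansion or by noting that A is similar to its Jordan form J, which has the same characteristic polynomial as A) gives
  χ_A(x) = x^5 + 3*x^4 + 2*x^3 - 2*x^2 - 3*x - 1
which factors as (x - 1)*(x + 1)^4. The eigenvalues (with algebraic multiplicities) are λ = -1 with multiplicity 4, λ = 1 with multiplicity 1.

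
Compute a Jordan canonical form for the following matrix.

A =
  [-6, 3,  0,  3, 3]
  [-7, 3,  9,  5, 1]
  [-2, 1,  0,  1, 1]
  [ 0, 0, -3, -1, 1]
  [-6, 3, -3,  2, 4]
J_3(0) ⊕ J_2(0)

The characteristic polynomial is
  det(x·I − A) = x^5

Eigenvalues and multiplicities (the geometric multiplicity of λ is n − rank(A − λI), which equals the number of Jordan blocks for λ):
  λ = 0: algebraic multiplicity = 5, geometric multiplicity = 2

Determining the block sizes for each eigenvalue:
  λ = 0: with am = 5 and gm = 2, the partition is not yet determined (e.g. several partitions of 5 into 2 parts exist). Let N = A − (0)·I. Computing rank(N^1) = 3, rank(N^2) = 1, rank(N^3) = 0; the number of blocks of size ≥ j is rank(N^{j−1}) − rank(N^j), giving [2, 2, 1]. So we have 1 block(s) of size 3, 1 block(s) of size 2 → block sizes [3, 2]

Assembling the blocks gives a Jordan form
J =
  [0, 1, 0, 0, 0]
  [0, 0, 1, 0, 0]
  [0, 0, 0, 0, 0]
  [0, 0, 0, 0, 1]
  [0, 0, 0, 0, 0]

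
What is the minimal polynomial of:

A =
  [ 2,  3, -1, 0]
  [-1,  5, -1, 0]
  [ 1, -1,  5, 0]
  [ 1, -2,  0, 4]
x^3 - 12*x^2 + 48*x - 64

The characteristic polynomial is χ_A(x) = (x - 4)^4, so the eigenvalues are known. The minimal polynomial is
  m_A(x) = Π_λ (x − λ)^{k_λ}
where k_λ is the size of the *largest* Jordan block for λ (equivalently, the smallest k with (A − λI)^k v = 0 for every generalised eigenvector v of λ).

  λ = 4: largest Jordan block has size 3, contributing (x − 4)^3

So m_A(x) = (x - 4)^3 = x^3 - 12*x^2 + 48*x - 64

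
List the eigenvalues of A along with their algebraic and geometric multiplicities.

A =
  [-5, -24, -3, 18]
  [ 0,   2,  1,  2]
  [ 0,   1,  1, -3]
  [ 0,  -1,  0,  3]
λ = -5: alg = 1, geom = 1; λ = 2: alg = 3, geom = 1

Step 1 — factor the characteristic polynomial to read off the algebraic multiplicities:
  χ_A(x) = (x - 2)^3*(x + 5)

Step 2 — compute geometric multiplicities via the rank-nullity identity g(λ) = n − rank(A − λI):
  rank(A − (-5)·I) = 3, so dim ker(A − (-5)·I) = n − 3 = 1
  rank(A − (2)·I) = 3, so dim ker(A − (2)·I) = n − 3 = 1

Summary:
  λ = -5: algebraic multiplicity = 1, geometric multiplicity = 1
  λ = 2: algebraic multiplicity = 3, geometric multiplicity = 1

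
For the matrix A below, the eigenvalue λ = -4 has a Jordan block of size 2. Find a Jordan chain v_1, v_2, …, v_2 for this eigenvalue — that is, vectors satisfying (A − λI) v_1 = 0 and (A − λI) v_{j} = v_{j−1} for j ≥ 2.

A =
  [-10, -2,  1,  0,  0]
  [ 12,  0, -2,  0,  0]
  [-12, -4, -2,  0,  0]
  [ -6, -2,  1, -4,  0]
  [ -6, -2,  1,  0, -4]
A Jordan chain for λ = -4 of length 2:
v_1 = (-6, 12, -12, -6, -6)ᵀ
v_2 = (1, 0, 0, 0, 0)ᵀ

Let N = A − (-4)·I. We want v_2 with N^2 v_2 = 0 but N^1 v_2 ≠ 0; then v_{j-1} := N · v_j for j = 2, …, 2.

Pick v_2 = (1, 0, 0, 0, 0)ᵀ.
Then v_1 = N · v_2 = (-6, 12, -12, -6, -6)ᵀ.

Sanity check: (A − (-4)·I) v_1 = (0, 0, 0, 0, 0)ᵀ = 0. ✓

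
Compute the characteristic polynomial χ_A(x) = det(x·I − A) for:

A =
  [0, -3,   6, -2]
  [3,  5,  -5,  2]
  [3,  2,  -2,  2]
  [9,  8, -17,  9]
x^4 - 12*x^3 + 54*x^2 - 108*x + 81

Expanding det(x·I − A) (e.g. by cofactor expansion or by noting that A is similar to its Jordan form J, which has the same characteristic polynomial as A) gives
  χ_A(x) = x^4 - 12*x^3 + 54*x^2 - 108*x + 81
which factors as (x - 3)^4. The eigenvalues (with algebraic multiplicities) are λ = 3 with multiplicity 4.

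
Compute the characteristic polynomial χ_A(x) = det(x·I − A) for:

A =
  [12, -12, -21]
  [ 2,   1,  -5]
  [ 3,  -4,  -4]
x^3 - 9*x^2 + 27*x - 27

Expanding det(x·I − A) (e.g. by cofactor expansion or by noting that A is similar to its Jordan form J, which has the same characteristic polynomial as A) gives
  χ_A(x) = x^3 - 9*x^2 + 27*x - 27
which factors as (x - 3)^3. The eigenvalues (with algebraic multiplicities) are λ = 3 with multiplicity 3.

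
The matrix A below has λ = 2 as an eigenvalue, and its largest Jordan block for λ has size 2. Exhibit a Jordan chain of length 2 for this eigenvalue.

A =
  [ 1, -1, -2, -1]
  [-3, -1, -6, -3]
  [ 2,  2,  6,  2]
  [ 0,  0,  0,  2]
A Jordan chain for λ = 2 of length 2:
v_1 = (-1, -3, 2, 0)ᵀ
v_2 = (1, 0, 0, 0)ᵀ

Let N = A − (2)·I. We want v_2 with N^2 v_2 = 0 but N^1 v_2 ≠ 0; then v_{j-1} := N · v_j for j = 2, …, 2.

Pick v_2 = (1, 0, 0, 0)ᵀ.
Then v_1 = N · v_2 = (-1, -3, 2, 0)ᵀ.

Sanity check: (A − (2)·I) v_1 = (0, 0, 0, 0)ᵀ = 0. ✓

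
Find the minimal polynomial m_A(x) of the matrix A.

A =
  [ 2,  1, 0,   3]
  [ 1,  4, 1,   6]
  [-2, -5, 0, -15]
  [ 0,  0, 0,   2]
x^3 - 6*x^2 + 12*x - 8

The characteristic polynomial is χ_A(x) = (x - 2)^4, so the eigenvalues are known. The minimal polynomial is
  m_A(x) = Π_λ (x − λ)^{k_λ}
where k_λ is the size of the *largest* Jordan block for λ (equivalently, the smallest k with (A − λI)^k v = 0 for every generalised eigenvector v of λ).

  λ = 2: largest Jordan block has size 3, contributing (x − 2)^3

So m_A(x) = (x - 2)^3 = x^3 - 6*x^2 + 12*x - 8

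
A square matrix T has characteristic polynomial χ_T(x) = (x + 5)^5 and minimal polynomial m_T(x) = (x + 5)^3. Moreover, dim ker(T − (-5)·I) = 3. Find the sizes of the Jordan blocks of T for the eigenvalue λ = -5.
Block sizes for λ = -5: [3, 1, 1]

Step 1 — from the characteristic polynomial, algebraic multiplicity of λ = -5 is 5. From dim ker(T − (-5)·I) = 3, there are exactly 3 Jordan blocks for λ = -5.
Step 2 — from the minimal polynomial, the factor (x + 5)^3 tells us the largest block for λ = -5 has size 3.
Step 3 — with total size 5, 3 blocks, and largest block 3, the block sizes (in nonincreasing order) are [3, 1, 1].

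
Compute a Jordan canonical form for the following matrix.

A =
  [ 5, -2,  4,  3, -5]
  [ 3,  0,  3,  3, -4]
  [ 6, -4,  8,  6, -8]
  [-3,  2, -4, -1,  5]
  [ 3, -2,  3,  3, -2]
J_3(2) ⊕ J_1(2) ⊕ J_1(2)

The characteristic polynomial is
  det(x·I − A) = x^5 - 10*x^4 + 40*x^3 - 80*x^2 + 80*x - 32 = (x - 2)^5

Eigenvalues and multiplicities (the geometric multiplicity of λ is n − rank(A − λI), which equals the number of Jordan blocks for λ):
  λ = 2: algebraic multiplicity = 5, geometric multiplicity = 3

Determining the block sizes for each eigenvalue:
  λ = 2: with am = 5 and gm = 3, the partition is not yet determined (e.g. several partitions of 5 into 3 parts exist). Let N = A − (2)·I. Computing rank(N^1) = 2, rank(N^2) = 1, rank(N^3) = 0; the number of blocks of size ≥ j is rank(N^{j−1}) − rank(N^j), giving [3, 1, 1]. So we have 1 block(s) of size 3, 2 block(s) of size 1 → block sizes [3, 1, 1]

Assembling the blocks gives a Jordan form
J =
  [2, 1, 0, 0, 0]
  [0, 2, 1, 0, 0]
  [0, 0, 2, 0, 0]
  [0, 0, 0, 2, 0]
  [0, 0, 0, 0, 2]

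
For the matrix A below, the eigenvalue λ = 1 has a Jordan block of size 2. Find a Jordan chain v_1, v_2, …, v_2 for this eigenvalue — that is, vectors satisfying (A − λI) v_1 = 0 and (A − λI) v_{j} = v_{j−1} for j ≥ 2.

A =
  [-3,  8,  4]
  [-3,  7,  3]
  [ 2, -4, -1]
A Jordan chain for λ = 1 of length 2:
v_1 = (-4, -3, 2)ᵀ
v_2 = (1, 0, 0)ᵀ

Let N = A − (1)·I. We want v_2 with N^2 v_2 = 0 but N^1 v_2 ≠ 0; then v_{j-1} := N · v_j for j = 2, …, 2.

Pick v_2 = (1, 0, 0)ᵀ.
Then v_1 = N · v_2 = (-4, -3, 2)ᵀ.

Sanity check: (A − (1)·I) v_1 = (0, 0, 0)ᵀ = 0. ✓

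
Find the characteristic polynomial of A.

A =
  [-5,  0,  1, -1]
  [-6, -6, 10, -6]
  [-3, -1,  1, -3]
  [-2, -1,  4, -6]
x^4 + 16*x^3 + 96*x^2 + 256*x + 256

Expanding det(x·I − A) (e.g. by cofactor expansion or by noting that A is similar to its Jordan form J, which has the same characteristic polynomial as A) gives
  χ_A(x) = x^4 + 16*x^3 + 96*x^2 + 256*x + 256
which factors as (x + 4)^4. The eigenvalues (with algebraic multiplicities) are λ = -4 with multiplicity 4.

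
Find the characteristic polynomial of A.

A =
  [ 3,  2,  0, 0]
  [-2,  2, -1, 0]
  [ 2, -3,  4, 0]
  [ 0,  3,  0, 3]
x^4 - 12*x^3 + 54*x^2 - 108*x + 81

Expanding det(x·I − A) (e.g. by cofactor expansion or by noting that A is similar to its Jordan form J, which has the same characteristic polynomial as A) gives
  χ_A(x) = x^4 - 12*x^3 + 54*x^2 - 108*x + 81
which factors as (x - 3)^4. The eigenvalues (with algebraic multiplicities) are λ = 3 with multiplicity 4.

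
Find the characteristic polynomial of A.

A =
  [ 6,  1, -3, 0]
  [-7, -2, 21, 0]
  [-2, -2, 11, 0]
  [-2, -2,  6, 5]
x^4 - 20*x^3 + 150*x^2 - 500*x + 625

Expanding det(x·I − A) (e.g. by cofactor expansion or by noting that A is similar to its Jordan form J, which has the same characteristic polynomial as A) gives
  χ_A(x) = x^4 - 20*x^3 + 150*x^2 - 500*x + 625
which factors as (x - 5)^4. The eigenvalues (with algebraic multiplicities) are λ = 5 with multiplicity 4.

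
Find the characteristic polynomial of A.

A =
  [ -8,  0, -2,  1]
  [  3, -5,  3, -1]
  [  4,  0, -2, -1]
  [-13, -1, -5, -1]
x^4 + 16*x^3 + 96*x^2 + 256*x + 256

Expanding det(x·I − A) (e.g. by cofactor expansion or by noting that A is similar to its Jordan form J, which has the same characteristic polynomial as A) gives
  χ_A(x) = x^4 + 16*x^3 + 96*x^2 + 256*x + 256
which factors as (x + 4)^4. The eigenvalues (with algebraic multiplicities) are λ = -4 with multiplicity 4.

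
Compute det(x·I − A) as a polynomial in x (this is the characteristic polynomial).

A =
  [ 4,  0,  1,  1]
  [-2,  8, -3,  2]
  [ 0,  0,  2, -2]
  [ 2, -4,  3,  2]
x^4 - 16*x^3 + 96*x^2 - 256*x + 256

Expanding det(x·I − A) (e.g. by cofactor expansion or by noting that A is similar to its Jordan form J, which has the same characteristic polynomial as A) gives
  χ_A(x) = x^4 - 16*x^3 + 96*x^2 - 256*x + 256
which factors as (x - 4)^4. The eigenvalues (with algebraic multiplicities) are λ = 4 with multiplicity 4.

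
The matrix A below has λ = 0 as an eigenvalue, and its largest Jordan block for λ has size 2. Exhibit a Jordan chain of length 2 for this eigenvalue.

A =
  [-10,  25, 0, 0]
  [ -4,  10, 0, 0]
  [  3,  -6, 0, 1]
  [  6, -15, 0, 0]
A Jordan chain for λ = 0 of length 2:
v_1 = (-10, -4, 3, 6)ᵀ
v_2 = (1, 0, 0, 0)ᵀ

Let N = A − (0)·I. We want v_2 with N^2 v_2 = 0 but N^1 v_2 ≠ 0; then v_{j-1} := N · v_j for j = 2, …, 2.

Pick v_2 = (1, 0, 0, 0)ᵀ.
Then v_1 = N · v_2 = (-10, -4, 3, 6)ᵀ.

Sanity check: (A − (0)·I) v_1 = (0, 0, 0, 0)ᵀ = 0. ✓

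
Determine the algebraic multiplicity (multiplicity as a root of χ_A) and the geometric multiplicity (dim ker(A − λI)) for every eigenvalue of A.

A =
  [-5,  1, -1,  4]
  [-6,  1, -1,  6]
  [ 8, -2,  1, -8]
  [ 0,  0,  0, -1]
λ = -1: alg = 4, geom = 2

Step 1 — factor the characteristic polynomial to read off the algebraic multiplicities:
  χ_A(x) = (x + 1)^4

Step 2 — compute geometric multiplicities via the rank-nullity identity g(λ) = n − rank(A − λI):
  rank(A − (-1)·I) = 2, so dim ker(A − (-1)·I) = n − 2 = 2

Summary:
  λ = -1: algebraic multiplicity = 4, geometric multiplicity = 2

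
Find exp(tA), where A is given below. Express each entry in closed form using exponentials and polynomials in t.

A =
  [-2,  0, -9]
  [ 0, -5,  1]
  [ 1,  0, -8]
e^{tA} =
  [3*t*exp(-5*t) + exp(-5*t), 0, -9*t*exp(-5*t)]
  [t^2*exp(-5*t)/2, exp(-5*t), -3*t^2*exp(-5*t)/2 + t*exp(-5*t)]
  [t*exp(-5*t), 0, -3*t*exp(-5*t) + exp(-5*t)]

Strategy: write A = P · J · P⁻¹ where J is a Jordan canonical form, so e^{tA} = P · e^{tJ} · P⁻¹, and e^{tJ} can be computed block-by-block.

A has Jordan form
J =
  [-5,  1,  0]
  [ 0, -5,  1]
  [ 0,  0, -5]
(up to reordering of blocks).

Per-block formulas:
  For a 3×3 Jordan block J_3(-5): exp(t · J_3(-5)) = e^(-5t)·(I + t·N + (t^2/2)·N^2), where N is the 3×3 nilpotent shift.

After assembling e^{tJ} and conjugating by P, we get:

e^{tA} =
  [3*t*exp(-5*t) + exp(-5*t), 0, -9*t*exp(-5*t)]
  [t^2*exp(-5*t)/2, exp(-5*t), -3*t^2*exp(-5*t)/2 + t*exp(-5*t)]
  [t*exp(-5*t), 0, -3*t*exp(-5*t) + exp(-5*t)]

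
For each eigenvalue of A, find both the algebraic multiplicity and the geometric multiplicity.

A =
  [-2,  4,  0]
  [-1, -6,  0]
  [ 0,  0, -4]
λ = -4: alg = 3, geom = 2

Step 1 — factor the characteristic polynomial to read off the algebraic multiplicities:
  χ_A(x) = (x + 4)^3

Step 2 — compute geometric multiplicities via the rank-nullity identity g(λ) = n − rank(A − λI):
  rank(A − (-4)·I) = 1, so dim ker(A − (-4)·I) = n − 1 = 2

Summary:
  λ = -4: algebraic multiplicity = 3, geometric multiplicity = 2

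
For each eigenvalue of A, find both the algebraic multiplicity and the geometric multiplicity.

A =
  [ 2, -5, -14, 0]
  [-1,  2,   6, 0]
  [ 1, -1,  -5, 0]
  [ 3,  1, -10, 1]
λ = -1: alg = 2, geom = 1; λ = 1: alg = 2, geom = 2

Step 1 — factor the characteristic polynomial to read off the algebraic multiplicities:
  χ_A(x) = (x - 1)^2*(x + 1)^2

Step 2 — compute geometric multiplicities via the rank-nullity identity g(λ) = n − rank(A − λI):
  rank(A − (-1)·I) = 3, so dim ker(A − (-1)·I) = n − 3 = 1
  rank(A − (1)·I) = 2, so dim ker(A − (1)·I) = n − 2 = 2

Summary:
  λ = -1: algebraic multiplicity = 2, geometric multiplicity = 1
  λ = 1: algebraic multiplicity = 2, geometric multiplicity = 2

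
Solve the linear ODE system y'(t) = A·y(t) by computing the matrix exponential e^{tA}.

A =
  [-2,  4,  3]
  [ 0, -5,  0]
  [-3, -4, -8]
e^{tA} =
  [3*t*exp(-5*t) + exp(-5*t), 4*t*exp(-5*t), 3*t*exp(-5*t)]
  [0, exp(-5*t), 0]
  [-3*t*exp(-5*t), -4*t*exp(-5*t), -3*t*exp(-5*t) + exp(-5*t)]

Strategy: write A = P · J · P⁻¹ where J is a Jordan canonical form, so e^{tA} = P · e^{tJ} · P⁻¹, and e^{tJ} can be computed block-by-block.

A has Jordan form
J =
  [-5,  1,  0]
  [ 0, -5,  0]
  [ 0,  0, -5]
(up to reordering of blocks).

Per-block formulas:
  For a 2×2 Jordan block J_2(-5): exp(t · J_2(-5)) = e^(-5t)·(I + t·N), where N is the 2×2 nilpotent shift.
  For a 1×1 block at λ = -5: exp(t · [-5]) = [e^(-5t)].

After assembling e^{tJ} and conjugating by P, we get:

e^{tA} =
  [3*t*exp(-5*t) + exp(-5*t), 4*t*exp(-5*t), 3*t*exp(-5*t)]
  [0, exp(-5*t), 0]
  [-3*t*exp(-5*t), -4*t*exp(-5*t), -3*t*exp(-5*t) + exp(-5*t)]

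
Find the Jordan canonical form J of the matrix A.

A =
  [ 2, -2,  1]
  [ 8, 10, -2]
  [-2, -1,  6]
J_3(6)

The characteristic polynomial is
  det(x·I − A) = x^3 - 18*x^2 + 108*x - 216 = (x - 6)^3

Eigenvalues and multiplicities (the geometric multiplicity of λ is n − rank(A − λI), which equals the number of Jordan blocks for λ):
  λ = 6: algebraic multiplicity = 3, geometric multiplicity = 1

Determining the block sizes for each eigenvalue:
  λ = 6: one block (gm = 1), so the single block has size am = 3 → block sizes [3]

Assembling the blocks gives a Jordan form
J =
  [6, 1, 0]
  [0, 6, 1]
  [0, 0, 6]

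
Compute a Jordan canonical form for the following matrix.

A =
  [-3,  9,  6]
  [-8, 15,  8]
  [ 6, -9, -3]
J_2(3) ⊕ J_1(3)

The characteristic polynomial is
  det(x·I − A) = x^3 - 9*x^2 + 27*x - 27 = (x - 3)^3

Eigenvalues and multiplicities (the geometric multiplicity of λ is n − rank(A − λI), which equals the number of Jordan blocks for λ):
  λ = 3: algebraic multiplicity = 3, geometric multiplicity = 2

Determining the block sizes for each eigenvalue:
  λ = 3: 2 blocks summing to 3 forces exactly one block of size 2 and the rest size 1 → block sizes [2, 1]

Assembling the blocks gives a Jordan form
J =
  [3, 1, 0]
  [0, 3, 0]
  [0, 0, 3]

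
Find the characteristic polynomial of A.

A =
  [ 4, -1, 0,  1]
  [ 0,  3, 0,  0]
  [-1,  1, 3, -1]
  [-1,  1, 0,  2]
x^4 - 12*x^3 + 54*x^2 - 108*x + 81

Expanding det(x·I − A) (e.g. by cofactor expansion or by noting that A is similar to its Jordan form J, which has the same characteristic polynomial as A) gives
  χ_A(x) = x^4 - 12*x^3 + 54*x^2 - 108*x + 81
which factors as (x - 3)^4. The eigenvalues (with algebraic multiplicities) are λ = 3 with multiplicity 4.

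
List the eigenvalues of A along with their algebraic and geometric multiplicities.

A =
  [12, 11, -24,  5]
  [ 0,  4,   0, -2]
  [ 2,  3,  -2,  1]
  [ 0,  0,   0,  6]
λ = 4: alg = 2, geom = 1; λ = 6: alg = 2, geom = 2

Step 1 — factor the characteristic polynomial to read off the algebraic multiplicities:
  χ_A(x) = (x - 6)^2*(x - 4)^2

Step 2 — compute geometric multiplicities via the rank-nullity identity g(λ) = n − rank(A − λI):
  rank(A − (4)·I) = 3, so dim ker(A − (4)·I) = n − 3 = 1
  rank(A − (6)·I) = 2, so dim ker(A − (6)·I) = n − 2 = 2

Summary:
  λ = 4: algebraic multiplicity = 2, geometric multiplicity = 1
  λ = 6: algebraic multiplicity = 2, geometric multiplicity = 2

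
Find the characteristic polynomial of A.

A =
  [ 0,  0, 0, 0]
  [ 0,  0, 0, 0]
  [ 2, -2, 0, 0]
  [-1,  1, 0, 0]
x^4

Expanding det(x·I − A) (e.g. by cofactor expansion or by noting that A is similar to its Jordan form J, which has the same characteristic polynomial as A) gives
  χ_A(x) = x^4
which factors as x^4. The eigenvalues (with algebraic multiplicities) are λ = 0 with multiplicity 4.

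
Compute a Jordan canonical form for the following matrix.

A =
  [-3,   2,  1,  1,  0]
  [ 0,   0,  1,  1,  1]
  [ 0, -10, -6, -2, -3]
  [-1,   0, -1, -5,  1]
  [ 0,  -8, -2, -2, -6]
J_3(-4) ⊕ J_2(-4)

The characteristic polynomial is
  det(x·I − A) = x^5 + 20*x^4 + 160*x^3 + 640*x^2 + 1280*x + 1024 = (x + 4)^5

Eigenvalues and multiplicities (the geometric multiplicity of λ is n − rank(A − λI), which equals the number of Jordan blocks for λ):
  λ = -4: algebraic multiplicity = 5, geometric multiplicity = 2

Determining the block sizes for each eigenvalue:
  λ = -4: with am = 5 and gm = 2, the partition is not yet determined (e.g. several partitions of 5 into 2 parts exist). Let N = A − (-4)·I. Computing rank(N^1) = 3, rank(N^2) = 1, rank(N^3) = 0; the number of blocks of size ≥ j is rank(N^{j−1}) − rank(N^j), giving [2, 2, 1]. So we have 1 block(s) of size 3, 1 block(s) of size 2 → block sizes [3, 2]

Assembling the blocks gives a Jordan form
J =
  [-4,  1,  0,  0,  0]
  [ 0, -4,  1,  0,  0]
  [ 0,  0, -4,  0,  0]
  [ 0,  0,  0, -4,  1]
  [ 0,  0,  0,  0, -4]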